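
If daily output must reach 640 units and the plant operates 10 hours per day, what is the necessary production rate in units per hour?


Formula: Production Rate = Daily Demand / Available Hours
Rate = 640 units/day / 10 hours/day
Rate = 64.0 units/hour

64.0 units/hour


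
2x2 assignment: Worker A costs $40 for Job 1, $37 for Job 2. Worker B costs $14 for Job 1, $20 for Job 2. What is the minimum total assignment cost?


Option 1: A->1 + B->2 = $40 + $20 = $60
Option 2: A->2 + B->1 = $37 + $14 = $51
Min cost = min($60, $51) = $51

$51


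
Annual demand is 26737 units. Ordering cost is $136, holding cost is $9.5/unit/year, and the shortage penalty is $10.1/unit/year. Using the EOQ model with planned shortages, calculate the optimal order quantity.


Formula: EOQ* = sqrt(2DS/H) * sqrt((H+P)/P)
Base EOQ = sqrt(2*26737*136/9.5) = 874.94 units
Correction = sqrt((9.5+10.1)/10.1) = 1.39305
EOQ* = 874.94 * 1.39305 = 1218.8 units

1218.8 units


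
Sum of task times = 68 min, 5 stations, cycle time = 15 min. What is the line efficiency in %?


Formula: Efficiency = Sum of Task Times / (N_stations * CT) * 100
Total station capacity = 5 stations * 15 min = 75 min
Efficiency = 68 / 75 * 100 = 90.7%

90.7%


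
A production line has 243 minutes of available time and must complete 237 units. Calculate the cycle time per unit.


Formula: CT = Available Time / Number of Units
CT = 243 min / 237 units
CT = 1.03 min/unit

1.03 min/unit


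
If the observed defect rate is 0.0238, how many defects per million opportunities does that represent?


DPMO = defect_rate * 1000000 = 0.0238 * 1000000

23800


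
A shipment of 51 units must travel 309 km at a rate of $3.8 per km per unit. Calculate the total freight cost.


TC = dist * cost * units = 309 * 3.8 * 51 = $59884.20

$59884.20


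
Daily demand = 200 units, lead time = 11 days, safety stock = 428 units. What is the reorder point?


Formula: ROP = (Daily Demand * Lead Time) + Safety Stock
Demand during lead time = 200 * 11 = 2200 units
ROP = 2200 + 428 = 2628 units

2628 units


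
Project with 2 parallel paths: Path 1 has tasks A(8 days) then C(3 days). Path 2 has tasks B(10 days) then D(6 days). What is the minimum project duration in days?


Path 1 = 8 + 3 = 11 days
Path 2 = 10 + 6 = 16 days
Duration = max(11, 16) = 16 days

16 days


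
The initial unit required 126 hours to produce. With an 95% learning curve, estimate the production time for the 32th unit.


Formula: T_n = T_1 * (learning_rate)^(log2(n)) where learning_rate = rate/100
Doublings = log2(32) = 5
T_n = 126 * 0.95^5
T_n = 126 * 0.7738 = 97.5 hours

97.5 hours


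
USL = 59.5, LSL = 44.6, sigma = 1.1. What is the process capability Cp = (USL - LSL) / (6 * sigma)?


Cp = (59.5 - 44.6) / (6 * 1.1)

2.26


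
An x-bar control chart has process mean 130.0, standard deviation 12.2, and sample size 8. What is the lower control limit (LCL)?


LCL = 130.0 - 3 * 12.2 / sqrt(8)

117.06


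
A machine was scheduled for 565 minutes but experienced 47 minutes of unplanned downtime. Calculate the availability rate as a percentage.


Formula: Availability = (Planned Time - Downtime) / Planned Time * 100
Uptime = 565 - 47 = 518 min
Availability = 518 / 565 * 100 = 91.7%

91.7%


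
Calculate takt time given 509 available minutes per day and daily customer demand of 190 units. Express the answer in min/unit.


Formula: Takt Time = Available Production Time / Customer Demand
Takt = 509 min/day / 190 units/day
Takt = 2.68 min/unit

2.68 min/unit


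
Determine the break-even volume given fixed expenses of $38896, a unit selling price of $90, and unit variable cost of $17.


Formula: BEQ = Fixed Costs / (Price - Variable Cost)
Contribution margin = $90 - $17 = $73/unit
BEQ = ceil($38896 / $73/unit) = ceil(532.82) = 533 units

533 units


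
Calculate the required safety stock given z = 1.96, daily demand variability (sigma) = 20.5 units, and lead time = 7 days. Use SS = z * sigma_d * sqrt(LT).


Formula: SS = z * sigma_d * sqrt(LT)
sqrt(LT) = sqrt(7) = 2.6458
SS = 1.96 * 20.5 * 2.6458
SS = 106.3 units

106.3 units


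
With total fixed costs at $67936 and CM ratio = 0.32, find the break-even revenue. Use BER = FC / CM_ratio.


Formula: BER = Fixed Costs / Contribution Margin Ratio
BER = $67936 / 0.32
BER = $212300.00 (to the nearest cent)

$212300.00


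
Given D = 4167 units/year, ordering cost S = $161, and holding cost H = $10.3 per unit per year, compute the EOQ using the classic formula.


Formula: EOQ = sqrt(2 * D * S / H)
Numerator: 2 * 4167 * 161 = 1341774
2DS/H = 1341774 / 10.3 = 130269.3
EOQ = sqrt(130269.3) = 360.9 units

360.9 units


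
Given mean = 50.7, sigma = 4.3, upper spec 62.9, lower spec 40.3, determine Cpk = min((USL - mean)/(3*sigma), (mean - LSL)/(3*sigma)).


Cpu = (62.9 - 50.7) / (3 * 4.3) = 0.95
Cpl = (50.7 - 40.3) / (3 * 4.3) = 0.81
Cpk = min(0.95, 0.81) = 0.81

0.81


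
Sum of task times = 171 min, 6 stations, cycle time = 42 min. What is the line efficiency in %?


Formula: Efficiency = Sum of Task Times / (N_stations * CT) * 100
Total station capacity = 6 stations * 42 min = 252 min
Efficiency = 171 / 252 * 100 = 67.9%

67.9%


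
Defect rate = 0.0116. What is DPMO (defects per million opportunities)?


DPMO = defect_rate * 1000000 = 0.0116 * 1000000

11600


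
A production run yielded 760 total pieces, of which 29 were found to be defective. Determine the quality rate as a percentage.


Formula: Quality Rate = Good Pieces / Total Pieces * 100
Good pieces = 760 - 29 = 731
QR = 731 / 760 * 100 = 96.2%

96.2%


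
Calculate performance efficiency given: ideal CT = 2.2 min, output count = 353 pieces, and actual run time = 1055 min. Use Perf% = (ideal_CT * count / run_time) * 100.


Formula: Performance = (Ideal CT * Total Count) / Run Time * 100
Ideal output time = 2.2 * 353 = 776.6 min
Performance = 776.6 / 1055 * 100 = 73.6%

73.6%


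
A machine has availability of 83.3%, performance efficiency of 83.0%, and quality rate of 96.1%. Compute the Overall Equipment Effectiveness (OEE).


Formula: OEE = Availability * Performance * Quality / 10000
A * P = 83.3% * 83.0% / 100 = 69.14%
OEE = 69.14% * 96.1% / 100 = 66.4%

66.4%


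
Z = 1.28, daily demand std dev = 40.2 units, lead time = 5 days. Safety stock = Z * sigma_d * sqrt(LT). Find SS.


Formula: SS = z * sigma_d * sqrt(LT)
sqrt(LT) = sqrt(5) = 2.2361
SS = 1.28 * 40.2 * 2.2361
SS = 115.1 units

115.1 units


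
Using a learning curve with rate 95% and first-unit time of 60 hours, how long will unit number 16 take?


Formula: T_n = T_1 * (learning_rate)^(log2(n)) where learning_rate = rate/100
Doublings = log2(16) = 4
T_n = 60 * 0.95^4
T_n = 60 * 0.8145 = 48.9 hours

48.9 hours


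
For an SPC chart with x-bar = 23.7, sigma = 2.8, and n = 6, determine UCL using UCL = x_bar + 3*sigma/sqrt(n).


UCL = 23.7 + 3 * 2.8 / sqrt(6)

27.13


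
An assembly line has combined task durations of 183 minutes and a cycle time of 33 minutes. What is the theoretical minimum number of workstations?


Formula: N_min = ceil(Sum of Task Times / Cycle Time)
N_min = ceil(183 min / 33 min) = ceil(5.5455)
N_min = 6 stations

6


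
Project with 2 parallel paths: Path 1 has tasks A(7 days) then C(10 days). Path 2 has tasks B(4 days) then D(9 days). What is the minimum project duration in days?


Path 1 = 7 + 10 = 17 days
Path 2 = 4 + 9 = 13 days
Duration = max(17, 13) = 17 days

17 days


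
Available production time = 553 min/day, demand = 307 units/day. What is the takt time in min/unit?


Formula: Takt Time = Available Production Time / Customer Demand
Takt = 553 min/day / 307 units/day
Takt = 1.8 min/unit

1.8 min/unit


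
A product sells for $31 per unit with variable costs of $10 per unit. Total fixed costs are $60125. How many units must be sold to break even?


Formula: BEQ = Fixed Costs / (Price - Variable Cost)
Contribution margin = $31 - $10 = $21/unit
BEQ = ceil($60125 / $21/unit) = ceil(2863.1) = 2864 units

2864 units


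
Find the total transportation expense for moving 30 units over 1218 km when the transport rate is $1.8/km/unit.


TC = dist * cost * units = 1218 * 1.8 * 30 = $65772.00

$65772.00


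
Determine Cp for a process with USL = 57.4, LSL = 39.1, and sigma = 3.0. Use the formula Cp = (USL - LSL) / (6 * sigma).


Cp = (57.4 - 39.1) / (6 * 3.0)

1.02


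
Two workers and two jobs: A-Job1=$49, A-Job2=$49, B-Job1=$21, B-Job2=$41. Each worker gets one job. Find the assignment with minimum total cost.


Option 1: A->1 + B->2 = $49 + $41 = $90
Option 2: A->2 + B->1 = $49 + $21 = $70
Min cost = min($90, $70) = $70

$70


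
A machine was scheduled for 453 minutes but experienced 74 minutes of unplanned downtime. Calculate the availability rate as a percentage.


Formula: Availability = (Planned Time - Downtime) / Planned Time * 100
Uptime = 453 - 74 = 379 min
Availability = 379 / 453 * 100 = 83.7%

83.7%


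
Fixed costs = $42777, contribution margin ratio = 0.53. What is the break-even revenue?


Formula: BER = Fixed Costs / Contribution Margin Ratio
BER = $42777 / 0.53
BER = $80711.32 (to the nearest cent)

$80711.32


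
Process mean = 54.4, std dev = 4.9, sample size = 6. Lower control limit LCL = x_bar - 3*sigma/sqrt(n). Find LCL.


LCL = 54.4 - 3 * 4.9 / sqrt(6)

48.4


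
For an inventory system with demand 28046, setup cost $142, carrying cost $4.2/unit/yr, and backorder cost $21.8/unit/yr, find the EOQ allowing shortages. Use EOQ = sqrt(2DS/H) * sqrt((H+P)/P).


Formula: EOQ* = sqrt(2DS/H) * sqrt((H+P)/P)
Base EOQ = sqrt(2*28046*142/4.2) = 1377.11 units
Correction = sqrt((4.2+21.8)/21.8) = 1.09209
EOQ* = 1377.11 * 1.09209 = 1503.9 units

1503.9 units


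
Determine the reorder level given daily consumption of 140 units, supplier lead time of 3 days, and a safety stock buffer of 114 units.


Formula: ROP = (Daily Demand * Lead Time) + Safety Stock
Demand during lead time = 140 * 3 = 420 units
ROP = 420 + 114 = 534 units

534 units


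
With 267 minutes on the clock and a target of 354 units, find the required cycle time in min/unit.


Formula: CT = Available Time / Number of Units
CT = 267 min / 354 units
CT = 0.75 min/unit

0.75 min/unit


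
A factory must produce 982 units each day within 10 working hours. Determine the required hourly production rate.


Formula: Production Rate = Daily Demand / Available Hours
Rate = 982 units/day / 10 hours/day
Rate = 98.2 units/hour

98.2 units/hour


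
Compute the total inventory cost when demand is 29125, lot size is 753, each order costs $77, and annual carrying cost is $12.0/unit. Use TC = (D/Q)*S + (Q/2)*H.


TC = 29125/753 * 77 + 753/2 * 12.0

$7496.25


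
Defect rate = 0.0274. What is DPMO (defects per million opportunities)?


DPMO = defect_rate * 1000000 = 0.0274 * 1000000

27400


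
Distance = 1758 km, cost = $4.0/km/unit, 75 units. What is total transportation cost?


TC = dist * cost * units = 1758 * 4.0 * 75 = $527400.00

$527400.00


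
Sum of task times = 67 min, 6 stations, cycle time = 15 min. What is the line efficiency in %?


Formula: Efficiency = Sum of Task Times / (N_stations * CT) * 100
Total station capacity = 6 stations * 15 min = 90 min
Efficiency = 67 / 90 * 100 = 74.4%

74.4%


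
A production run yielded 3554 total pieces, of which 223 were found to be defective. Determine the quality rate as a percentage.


Formula: Quality Rate = Good Pieces / Total Pieces * 100
Good pieces = 3554 - 223 = 3331
QR = 3331 / 3554 * 100 = 93.7%

93.7%


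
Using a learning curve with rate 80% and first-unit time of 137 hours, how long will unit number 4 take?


Formula: T_n = T_1 * (learning_rate)^(log2(n)) where learning_rate = rate/100
Doublings = log2(4) = 2
T_n = 137 * 0.8^2
T_n = 137 * 0.64 = 87.7 hours

87.7 hours


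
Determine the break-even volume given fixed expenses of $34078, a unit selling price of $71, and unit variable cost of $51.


Formula: BEQ = Fixed Costs / (Price - Variable Cost)
Contribution margin = $71 - $51 = $20/unit
BEQ = ceil($34078 / $20/unit) = ceil(1703.9) = 1704 units

1704 units


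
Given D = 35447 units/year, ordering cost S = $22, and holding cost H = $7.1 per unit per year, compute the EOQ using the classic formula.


Formula: EOQ = sqrt(2 * D * S / H)
Numerator: 2 * 35447 * 22 = 1559668
2DS/H = 1559668 / 7.1 = 219671.5
EOQ = sqrt(219671.5) = 468.7 units

468.7 units


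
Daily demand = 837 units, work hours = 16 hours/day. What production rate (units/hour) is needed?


Formula: Production Rate = Daily Demand / Available Hours
Rate = 837 units/day / 16 hours/day
Rate = 52.3 units/hour

52.3 units/hour


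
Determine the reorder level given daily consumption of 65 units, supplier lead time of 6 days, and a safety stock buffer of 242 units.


Formula: ROP = (Daily Demand * Lead Time) + Safety Stock
Demand during lead time = 65 * 6 = 390 units
ROP = 390 + 242 = 632 units

632 units


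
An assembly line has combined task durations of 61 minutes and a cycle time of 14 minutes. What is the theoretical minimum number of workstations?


Formula: N_min = ceil(Sum of Task Times / Cycle Time)
N_min = ceil(61 min / 14 min) = ceil(4.3571)
N_min = 5 stations

5


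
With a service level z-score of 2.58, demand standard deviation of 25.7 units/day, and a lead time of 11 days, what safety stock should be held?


Formula: SS = z * sigma_d * sqrt(LT)
sqrt(LT) = sqrt(11) = 3.3166
SS = 2.58 * 25.7 * 3.3166
SS = 219.9 units

219.9 units


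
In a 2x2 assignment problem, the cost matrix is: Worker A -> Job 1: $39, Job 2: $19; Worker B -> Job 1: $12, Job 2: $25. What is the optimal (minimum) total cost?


Option 1: A->1 + B->2 = $39 + $25 = $64
Option 2: A->2 + B->1 = $19 + $12 = $31
Min cost = min($64, $31) = $31

$31


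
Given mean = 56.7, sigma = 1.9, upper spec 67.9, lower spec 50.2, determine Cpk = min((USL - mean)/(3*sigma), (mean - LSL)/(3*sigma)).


Cpu = (67.9 - 56.7) / (3 * 1.9) = 1.96
Cpl = (56.7 - 50.2) / (3 * 1.9) = 1.14
Cpk = min(1.96, 1.14) = 1.14

1.14


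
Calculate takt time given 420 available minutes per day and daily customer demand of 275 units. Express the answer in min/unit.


Formula: Takt Time = Available Production Time / Customer Demand
Takt = 420 min/day / 275 units/day
Takt = 1.53 min/unit

1.53 min/unit


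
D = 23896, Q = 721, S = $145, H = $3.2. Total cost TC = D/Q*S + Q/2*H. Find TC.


TC = 23896/721 * 145 + 721/2 * 3.2

$5959.31


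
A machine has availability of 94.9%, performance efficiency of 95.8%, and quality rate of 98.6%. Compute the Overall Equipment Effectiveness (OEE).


Formula: OEE = Availability * Performance * Quality / 10000
A * P = 94.9% * 95.8% / 100 = 90.91%
OEE = 90.91% * 98.6% / 100 = 89.6%

89.6%


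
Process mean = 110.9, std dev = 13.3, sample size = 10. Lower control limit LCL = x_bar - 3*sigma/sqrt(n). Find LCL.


LCL = 110.9 - 3 * 13.3 / sqrt(10)

98.28


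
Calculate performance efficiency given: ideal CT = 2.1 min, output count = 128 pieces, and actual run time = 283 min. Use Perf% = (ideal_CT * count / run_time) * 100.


Formula: Performance = (Ideal CT * Total Count) / Run Time * 100
Ideal output time = 2.1 * 128 = 268.8 min
Performance = 268.8 / 283 * 100 = 95.0%

95.0%


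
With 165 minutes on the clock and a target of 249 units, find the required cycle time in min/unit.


Formula: CT = Available Time / Number of Units
CT = 165 min / 249 units
CT = 0.66 min/unit

0.66 min/unit


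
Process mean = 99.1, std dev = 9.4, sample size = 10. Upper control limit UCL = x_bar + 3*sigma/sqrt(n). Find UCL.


UCL = 99.1 + 3 * 9.4 / sqrt(10)

108.02


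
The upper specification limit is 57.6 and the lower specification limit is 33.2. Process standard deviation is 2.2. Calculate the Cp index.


Cp = (57.6 - 33.2) / (6 * 2.2)

1.85


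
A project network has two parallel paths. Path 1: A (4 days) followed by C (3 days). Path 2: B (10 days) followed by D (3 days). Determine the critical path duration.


Path 1 = 4 + 3 = 7 days
Path 2 = 10 + 3 = 13 days
Duration = max(7, 13) = 13 days

13 days


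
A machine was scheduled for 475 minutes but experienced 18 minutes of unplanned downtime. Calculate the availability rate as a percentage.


Formula: Availability = (Planned Time - Downtime) / Planned Time * 100
Uptime = 475 - 18 = 457 min
Availability = 457 / 475 * 100 = 96.2%

96.2%


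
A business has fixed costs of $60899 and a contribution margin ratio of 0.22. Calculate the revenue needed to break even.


Formula: BER = Fixed Costs / Contribution Margin Ratio
BER = $60899 / 0.22
BER = $276813.64 (to the nearest cent)

$276813.64


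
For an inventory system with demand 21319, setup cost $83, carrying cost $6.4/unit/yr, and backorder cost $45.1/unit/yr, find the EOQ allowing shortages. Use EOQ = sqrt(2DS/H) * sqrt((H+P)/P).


Formula: EOQ* = sqrt(2DS/H) * sqrt((H+P)/P)
Base EOQ = sqrt(2*21319*83/6.4) = 743.61 units
Correction = sqrt((6.4+45.1)/45.1) = 1.0686
EOQ* = 743.61 * 1.0686 = 794.6 units

794.6 units


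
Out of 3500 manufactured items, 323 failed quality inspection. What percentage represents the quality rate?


Formula: Quality Rate = Good Pieces / Total Pieces * 100
Good pieces = 3500 - 323 = 3177
QR = 3177 / 3500 * 100 = 90.8%

90.8%


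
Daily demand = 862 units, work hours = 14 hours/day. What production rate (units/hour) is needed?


Formula: Production Rate = Daily Demand / Available Hours
Rate = 862 units/day / 14 hours/day
Rate = 61.6 units/hour

61.6 units/hour


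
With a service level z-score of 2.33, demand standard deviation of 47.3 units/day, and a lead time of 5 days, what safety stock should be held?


Formula: SS = z * sigma_d * sqrt(LT)
sqrt(LT) = sqrt(5) = 2.2361
SS = 2.33 * 47.3 * 2.2361
SS = 246.4 units

246.4 units


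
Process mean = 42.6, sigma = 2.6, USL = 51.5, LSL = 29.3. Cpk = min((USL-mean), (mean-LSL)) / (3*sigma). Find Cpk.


Cpu = (51.5 - 42.6) / (3 * 2.6) = 1.14
Cpl = (42.6 - 29.3) / (3 * 2.6) = 1.71
Cpk = min(1.14, 1.71) = 1.14

1.14


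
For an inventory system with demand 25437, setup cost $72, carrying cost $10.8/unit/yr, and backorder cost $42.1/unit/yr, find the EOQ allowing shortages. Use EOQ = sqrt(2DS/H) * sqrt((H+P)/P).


Formula: EOQ* = sqrt(2DS/H) * sqrt((H+P)/P)
Base EOQ = sqrt(2*25437*72/10.8) = 582.37 units
Correction = sqrt((10.8+42.1)/42.1) = 1.12095
EOQ* = 582.37 * 1.12095 = 652.8 units

652.8 units


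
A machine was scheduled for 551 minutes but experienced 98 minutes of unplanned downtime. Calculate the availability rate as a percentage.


Formula: Availability = (Planned Time - Downtime) / Planned Time * 100
Uptime = 551 - 98 = 453 min
Availability = 453 / 551 * 100 = 82.2%

82.2%


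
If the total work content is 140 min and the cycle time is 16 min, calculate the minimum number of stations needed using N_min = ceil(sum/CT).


Formula: N_min = ceil(Sum of Task Times / Cycle Time)
N_min = ceil(140 min / 16 min) = ceil(8.75)
N_min = 9 stations

9


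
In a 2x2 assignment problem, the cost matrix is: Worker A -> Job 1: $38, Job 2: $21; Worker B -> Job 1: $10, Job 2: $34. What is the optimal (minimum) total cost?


Option 1: A->1 + B->2 = $38 + $34 = $72
Option 2: A->2 + B->1 = $21 + $10 = $31
Min cost = min($72, $31) = $31

$31


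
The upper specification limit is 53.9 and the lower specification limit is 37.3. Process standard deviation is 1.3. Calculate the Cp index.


Cp = (53.9 - 37.3) / (6 * 1.3)

2.13


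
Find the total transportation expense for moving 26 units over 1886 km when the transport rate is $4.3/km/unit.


TC = dist * cost * units = 1886 * 4.3 * 26 = $210854.80

$210854.80


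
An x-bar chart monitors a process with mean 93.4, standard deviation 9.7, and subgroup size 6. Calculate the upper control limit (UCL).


UCL = 93.4 + 3 * 9.7 / sqrt(6)

105.28


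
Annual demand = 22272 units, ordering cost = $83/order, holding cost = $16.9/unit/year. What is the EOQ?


Formula: EOQ = sqrt(2 * D * S / H)
Numerator: 2 * 22272 * 83 = 3697152
2DS/H = 3697152 / 16.9 = 218766.4
EOQ = sqrt(218766.4) = 467.7 units

467.7 units


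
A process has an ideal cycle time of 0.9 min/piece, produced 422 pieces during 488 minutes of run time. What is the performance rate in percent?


Formula: Performance = (Ideal CT * Total Count) / Run Time * 100
Ideal output time = 0.9 * 422 = 379.8 min
Performance = 379.8 / 488 * 100 = 77.8%

77.8%


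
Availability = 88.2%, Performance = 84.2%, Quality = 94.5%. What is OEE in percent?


Formula: OEE = Availability * Performance * Quality / 10000
A * P = 88.2% * 84.2% / 100 = 74.26%
OEE = 74.26% * 94.5% / 100 = 70.2%

70.2%


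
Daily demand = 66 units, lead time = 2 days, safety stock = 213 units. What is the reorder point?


Formula: ROP = (Daily Demand * Lead Time) + Safety Stock
Demand during lead time = 66 * 2 = 132 units
ROP = 132 + 213 = 345 units

345 units


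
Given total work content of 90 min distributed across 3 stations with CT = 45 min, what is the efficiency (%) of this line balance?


Formula: Efficiency = Sum of Task Times / (N_stations * CT) * 100
Total station capacity = 3 stations * 45 min = 135 min
Efficiency = 90 / 135 * 100 = 66.7%

66.7%


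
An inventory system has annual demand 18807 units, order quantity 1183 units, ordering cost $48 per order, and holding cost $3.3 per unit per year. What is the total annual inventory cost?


TC = 18807/1183 * 48 + 1183/2 * 3.3

$2715.04


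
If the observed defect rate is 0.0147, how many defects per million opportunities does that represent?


DPMO = defect_rate * 1000000 = 0.0147 * 1000000

14700


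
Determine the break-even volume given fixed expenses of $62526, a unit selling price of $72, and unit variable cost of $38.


Formula: BEQ = Fixed Costs / (Price - Variable Cost)
Contribution margin = $72 - $38 = $34/unit
BEQ = ceil($62526 / $34/unit) = ceil(1839.0) = 1839 units

1839 units


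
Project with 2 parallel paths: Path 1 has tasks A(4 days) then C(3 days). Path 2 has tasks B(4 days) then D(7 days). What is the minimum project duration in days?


Path 1 = 4 + 3 = 7 days
Path 2 = 4 + 7 = 11 days
Duration = max(7, 11) = 11 days

11 days


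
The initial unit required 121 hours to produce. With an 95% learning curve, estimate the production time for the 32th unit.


Formula: T_n = T_1 * (learning_rate)^(log2(n)) where learning_rate = rate/100
Doublings = log2(32) = 5
T_n = 121 * 0.95^5
T_n = 121 * 0.7738 = 93.6 hours

93.6 hours


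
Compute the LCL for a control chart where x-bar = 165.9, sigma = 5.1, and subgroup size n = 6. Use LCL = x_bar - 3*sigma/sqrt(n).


LCL = 165.9 - 3 * 5.1 / sqrt(6)

159.65


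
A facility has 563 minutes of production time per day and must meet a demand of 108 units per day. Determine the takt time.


Formula: Takt Time = Available Production Time / Customer Demand
Takt = 563 min/day / 108 units/day
Takt = 5.21 min/unit

5.21 min/unit


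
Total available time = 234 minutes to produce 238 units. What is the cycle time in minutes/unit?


Formula: CT = Available Time / Number of Units
CT = 234 min / 238 units
CT = 0.98 min/unit

0.98 min/unit


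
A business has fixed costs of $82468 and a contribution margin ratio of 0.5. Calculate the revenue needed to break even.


Formula: BER = Fixed Costs / Contribution Margin Ratio
BER = $82468 / 0.5
BER = $164936.00 (to the nearest cent)

$164936.00


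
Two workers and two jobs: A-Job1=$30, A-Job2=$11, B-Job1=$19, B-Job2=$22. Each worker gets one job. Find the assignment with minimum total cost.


Option 1: A->1 + B->2 = $30 + $22 = $52
Option 2: A->2 + B->1 = $11 + $19 = $30
Min cost = min($52, $30) = $30

$30


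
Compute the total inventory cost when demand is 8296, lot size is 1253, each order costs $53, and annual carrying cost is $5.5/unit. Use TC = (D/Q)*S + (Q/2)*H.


TC = 8296/1253 * 53 + 1253/2 * 5.5

$3796.66


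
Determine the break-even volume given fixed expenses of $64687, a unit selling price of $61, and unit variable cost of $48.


Formula: BEQ = Fixed Costs / (Price - Variable Cost)
Contribution margin = $61 - $48 = $13/unit
BEQ = ceil($64687 / $13/unit) = ceil(4975.92) = 4976 units

4976 units


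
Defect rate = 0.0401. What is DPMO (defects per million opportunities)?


DPMO = defect_rate * 1000000 = 0.0401 * 1000000

40100


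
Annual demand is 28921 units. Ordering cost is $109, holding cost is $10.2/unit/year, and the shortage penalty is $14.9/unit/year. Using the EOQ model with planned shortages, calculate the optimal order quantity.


Formula: EOQ* = sqrt(2DS/H) * sqrt((H+P)/P)
Base EOQ = sqrt(2*28921*109/10.2) = 786.2 units
Correction = sqrt((10.2+14.9)/14.9) = 1.29791
EOQ* = 786.2 * 1.29791 = 1020.4 units

1020.4 units


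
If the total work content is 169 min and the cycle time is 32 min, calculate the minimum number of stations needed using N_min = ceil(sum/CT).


Formula: N_min = ceil(Sum of Task Times / Cycle Time)
N_min = ceil(169 min / 32 min) = ceil(5.2812)
N_min = 6 stations

6


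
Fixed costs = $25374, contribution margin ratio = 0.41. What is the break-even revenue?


Formula: BER = Fixed Costs / Contribution Margin Ratio
BER = $25374 / 0.41
BER = $61887.80 (to the nearest cent)

$61887.80


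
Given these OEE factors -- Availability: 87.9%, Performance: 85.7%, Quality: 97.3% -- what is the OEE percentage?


Formula: OEE = Availability * Performance * Quality / 10000
A * P = 87.9% * 85.7% / 100 = 75.33%
OEE = 75.33% * 97.3% / 100 = 73.3%

73.3%


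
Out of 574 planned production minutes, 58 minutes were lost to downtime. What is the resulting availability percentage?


Formula: Availability = (Planned Time - Downtime) / Planned Time * 100
Uptime = 574 - 58 = 516 min
Availability = 516 / 574 * 100 = 89.9%

89.9%


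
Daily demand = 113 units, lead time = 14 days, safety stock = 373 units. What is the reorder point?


Formula: ROP = (Daily Demand * Lead Time) + Safety Stock
Demand during lead time = 113 * 14 = 1582 units
ROP = 1582 + 373 = 1955 units

1955 units


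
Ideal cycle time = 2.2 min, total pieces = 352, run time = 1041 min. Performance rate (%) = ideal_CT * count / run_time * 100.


Formula: Performance = (Ideal CT * Total Count) / Run Time * 100
Ideal output time = 2.2 * 352 = 774.4 min
Performance = 774.4 / 1041 * 100 = 74.4%

74.4%


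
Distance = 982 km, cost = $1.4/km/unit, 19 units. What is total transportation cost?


TC = dist * cost * units = 982 * 1.4 * 19 = $26121.20

$26121.20


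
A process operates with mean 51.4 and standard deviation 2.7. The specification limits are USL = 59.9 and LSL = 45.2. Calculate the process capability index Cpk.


Cpu = (59.9 - 51.4) / (3 * 2.7) = 1.05
Cpl = (51.4 - 45.2) / (3 * 2.7) = 0.77
Cpk = min(1.05, 0.77) = 0.77

0.77


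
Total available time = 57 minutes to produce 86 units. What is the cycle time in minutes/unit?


Formula: CT = Available Time / Number of Units
CT = 57 min / 86 units
CT = 0.66 min/unit

0.66 min/unit


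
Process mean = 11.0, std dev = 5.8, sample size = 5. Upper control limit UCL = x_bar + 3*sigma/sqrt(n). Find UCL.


UCL = 11.0 + 3 * 5.8 / sqrt(5)

18.78


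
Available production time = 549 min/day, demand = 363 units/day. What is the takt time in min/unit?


Formula: Takt Time = Available Production Time / Customer Demand
Takt = 549 min/day / 363 units/day
Takt = 1.51 min/unit

1.51 min/unit


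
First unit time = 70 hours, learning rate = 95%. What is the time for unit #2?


Formula: T_n = T_1 * (learning_rate)^(log2(n)) where learning_rate = rate/100
Doublings = log2(2) = 1
T_n = 70 * 0.95^1
T_n = 70 * 0.95 = 66.5 hours

66.5 hours


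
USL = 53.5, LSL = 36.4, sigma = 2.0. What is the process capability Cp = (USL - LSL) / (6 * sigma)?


Cp = (53.5 - 36.4) / (6 * 2.0)

1.43


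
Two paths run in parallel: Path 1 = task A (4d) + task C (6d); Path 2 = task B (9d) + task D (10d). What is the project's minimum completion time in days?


Path 1 = 4 + 6 = 10 days
Path 2 = 9 + 10 = 19 days
Duration = max(10, 19) = 19 days

19 days


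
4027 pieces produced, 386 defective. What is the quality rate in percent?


Formula: Quality Rate = Good Pieces / Total Pieces * 100
Good pieces = 4027 - 386 = 3641
QR = 3641 / 4027 * 100 = 90.4%

90.4%


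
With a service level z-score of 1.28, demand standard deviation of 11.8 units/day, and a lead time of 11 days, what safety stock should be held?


Formula: SS = z * sigma_d * sqrt(LT)
sqrt(LT) = sqrt(11) = 3.3166
SS = 1.28 * 11.8 * 3.3166
SS = 50.1 units

50.1 units


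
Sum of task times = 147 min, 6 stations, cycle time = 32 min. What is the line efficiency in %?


Formula: Efficiency = Sum of Task Times / (N_stations * CT) * 100
Total station capacity = 6 stations * 32 min = 192 min
Efficiency = 147 / 192 * 100 = 76.6%

76.6%


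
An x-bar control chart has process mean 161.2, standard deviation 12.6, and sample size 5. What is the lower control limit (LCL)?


LCL = 161.2 - 3 * 12.6 / sqrt(5)

144.3


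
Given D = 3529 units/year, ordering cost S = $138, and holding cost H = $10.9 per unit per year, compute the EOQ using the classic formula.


Formula: EOQ = sqrt(2 * D * S / H)
Numerator: 2 * 3529 * 138 = 974004
2DS/H = 974004 / 10.9 = 89358.2
EOQ = sqrt(89358.2) = 298.9 units

298.9 units


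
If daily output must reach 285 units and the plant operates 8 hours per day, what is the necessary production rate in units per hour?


Formula: Production Rate = Daily Demand / Available Hours
Rate = 285 units/day / 8 hours/day
Rate = 35.6 units/hour

35.6 units/hour


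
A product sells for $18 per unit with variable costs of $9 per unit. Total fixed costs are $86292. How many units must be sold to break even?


Formula: BEQ = Fixed Costs / (Price - Variable Cost)
Contribution margin = $18 - $9 = $9/unit
BEQ = ceil($86292 / $9/unit) = ceil(9588.0) = 9588 units

9588 units


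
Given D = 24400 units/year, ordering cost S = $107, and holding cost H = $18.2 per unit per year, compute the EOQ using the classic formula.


Formula: EOQ = sqrt(2 * D * S / H)
Numerator: 2 * 24400 * 107 = 5221600
2DS/H = 5221600 / 18.2 = 286901.1
EOQ = sqrt(286901.1) = 535.6 units

535.6 units


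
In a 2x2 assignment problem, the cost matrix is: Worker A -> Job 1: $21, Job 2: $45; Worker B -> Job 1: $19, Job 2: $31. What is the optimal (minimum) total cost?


Option 1: A->1 + B->2 = $21 + $31 = $52
Option 2: A->2 + B->1 = $45 + $19 = $64
Min cost = min($52, $64) = $52

$52


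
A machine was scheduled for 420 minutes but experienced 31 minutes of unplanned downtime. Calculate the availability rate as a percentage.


Formula: Availability = (Planned Time - Downtime) / Planned Time * 100
Uptime = 420 - 31 = 389 min
Availability = 389 / 420 * 100 = 92.6%

92.6%


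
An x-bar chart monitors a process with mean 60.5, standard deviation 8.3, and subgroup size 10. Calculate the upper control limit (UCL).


UCL = 60.5 + 3 * 8.3 / sqrt(10)

68.37


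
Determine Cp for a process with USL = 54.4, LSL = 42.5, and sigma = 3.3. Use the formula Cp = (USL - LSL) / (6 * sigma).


Cp = (54.4 - 42.5) / (6 * 3.3)

0.6


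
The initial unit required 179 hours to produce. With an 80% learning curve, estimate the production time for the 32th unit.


Formula: T_n = T_1 * (learning_rate)^(log2(n)) where learning_rate = rate/100
Doublings = log2(32) = 5
T_n = 179 * 0.8^5
T_n = 179 * 0.3277 = 58.7 hours

58.7 hours


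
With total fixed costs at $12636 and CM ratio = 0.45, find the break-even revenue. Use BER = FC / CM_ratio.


Formula: BER = Fixed Costs / Contribution Margin Ratio
BER = $12636 / 0.45
BER = $28080.00 (to the nearest cent)

$28080.00


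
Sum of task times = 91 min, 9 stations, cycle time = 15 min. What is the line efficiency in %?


Formula: Efficiency = Sum of Task Times / (N_stations * CT) * 100
Total station capacity = 9 stations * 15 min = 135 min
Efficiency = 91 / 135 * 100 = 67.4%

67.4%


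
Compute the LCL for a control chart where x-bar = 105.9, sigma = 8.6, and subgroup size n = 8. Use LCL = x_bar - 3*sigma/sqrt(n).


LCL = 105.9 - 3 * 8.6 / sqrt(8)

96.78


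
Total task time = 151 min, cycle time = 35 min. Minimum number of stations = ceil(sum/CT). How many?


Formula: N_min = ceil(Sum of Task Times / Cycle Time)
N_min = ceil(151 min / 35 min) = ceil(4.3143)
N_min = 5 stations

5


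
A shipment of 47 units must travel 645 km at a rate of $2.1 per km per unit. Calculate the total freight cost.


TC = dist * cost * units = 645 * 2.1 * 47 = $63661.50

$63661.50


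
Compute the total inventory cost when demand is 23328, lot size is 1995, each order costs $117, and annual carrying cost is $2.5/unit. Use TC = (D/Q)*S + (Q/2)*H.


TC = 23328/1995 * 117 + 1995/2 * 2.5

$3861.86


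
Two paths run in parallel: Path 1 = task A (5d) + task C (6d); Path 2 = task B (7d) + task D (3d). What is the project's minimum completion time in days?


Path 1 = 5 + 6 = 11 days
Path 2 = 7 + 3 = 10 days
Duration = max(11, 10) = 11 days

11 days


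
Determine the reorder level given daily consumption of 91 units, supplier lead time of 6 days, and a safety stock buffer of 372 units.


Formula: ROP = (Daily Demand * Lead Time) + Safety Stock
Demand during lead time = 91 * 6 = 546 units
ROP = 546 + 372 = 918 units

918 units


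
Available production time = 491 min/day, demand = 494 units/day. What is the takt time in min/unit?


Formula: Takt Time = Available Production Time / Customer Demand
Takt = 491 min/day / 494 units/day
Takt = 0.99 min/unit

0.99 min/unit


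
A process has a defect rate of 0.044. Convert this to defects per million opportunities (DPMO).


DPMO = defect_rate * 1000000 = 0.044 * 1000000

44000


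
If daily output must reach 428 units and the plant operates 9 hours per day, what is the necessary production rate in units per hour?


Formula: Production Rate = Daily Demand / Available Hours
Rate = 428 units/day / 9 hours/day
Rate = 47.6 units/hour

47.6 units/hour


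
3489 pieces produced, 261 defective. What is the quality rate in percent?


Formula: Quality Rate = Good Pieces / Total Pieces * 100
Good pieces = 3489 - 261 = 3228
QR = 3228 / 3489 * 100 = 92.5%

92.5%


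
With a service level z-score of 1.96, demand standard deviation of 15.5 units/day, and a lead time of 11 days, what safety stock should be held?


Formula: SS = z * sigma_d * sqrt(LT)
sqrt(LT) = sqrt(11) = 3.3166
SS = 1.96 * 15.5 * 3.3166
SS = 100.8 units

100.8 units


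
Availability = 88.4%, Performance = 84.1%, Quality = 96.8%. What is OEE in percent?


Formula: OEE = Availability * Performance * Quality / 10000
A * P = 88.4% * 84.1% / 100 = 74.34%
OEE = 74.34% * 96.8% / 100 = 72.0%

72.0%


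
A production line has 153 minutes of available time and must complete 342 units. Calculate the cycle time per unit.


Formula: CT = Available Time / Number of Units
CT = 153 min / 342 units
CT = 0.45 min/unit

0.45 min/unit


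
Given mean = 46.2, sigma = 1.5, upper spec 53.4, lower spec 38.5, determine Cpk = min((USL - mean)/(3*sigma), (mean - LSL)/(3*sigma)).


Cpu = (53.4 - 46.2) / (3 * 1.5) = 1.6
Cpl = (46.2 - 38.5) / (3 * 1.5) = 1.71
Cpk = min(1.6, 1.71) = 1.6

1.6


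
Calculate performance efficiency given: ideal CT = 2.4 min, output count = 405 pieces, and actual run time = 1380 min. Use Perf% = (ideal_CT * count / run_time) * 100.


Formula: Performance = (Ideal CT * Total Count) / Run Time * 100
Ideal output time = 2.4 * 405 = 972.0 min
Performance = 972.0 / 1380 * 100 = 70.4%

70.4%


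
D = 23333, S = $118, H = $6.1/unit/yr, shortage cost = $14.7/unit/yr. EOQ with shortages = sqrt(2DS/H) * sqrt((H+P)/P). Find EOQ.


Formula: EOQ* = sqrt(2DS/H) * sqrt((H+P)/P)
Base EOQ = sqrt(2*23333*118/6.1) = 950.12 units
Correction = sqrt((6.1+14.7)/14.7) = 1.18952
EOQ* = 950.12 * 1.18952 = 1130.2 units

1130.2 units


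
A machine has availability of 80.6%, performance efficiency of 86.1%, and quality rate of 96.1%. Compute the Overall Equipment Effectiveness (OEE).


Formula: OEE = Availability * Performance * Quality / 10000
A * P = 80.6% * 86.1% / 100 = 69.4%
OEE = 69.4% * 96.1% / 100 = 66.7%

66.7%


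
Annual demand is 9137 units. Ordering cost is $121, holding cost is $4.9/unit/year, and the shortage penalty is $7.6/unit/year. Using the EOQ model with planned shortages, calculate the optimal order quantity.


Formula: EOQ* = sqrt(2DS/H) * sqrt((H+P)/P)
Base EOQ = sqrt(2*9137*121/4.9) = 671.76 units
Correction = sqrt((4.9+7.6)/7.6) = 1.28247
EOQ* = 671.76 * 1.28247 = 861.5 units

861.5 units


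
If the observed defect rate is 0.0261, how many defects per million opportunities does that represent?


DPMO = defect_rate * 1000000 = 0.0261 * 1000000

26100


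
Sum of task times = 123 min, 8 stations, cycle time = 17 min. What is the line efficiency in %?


Formula: Efficiency = Sum of Task Times / (N_stations * CT) * 100
Total station capacity = 8 stations * 17 min = 136 min
Efficiency = 123 / 136 * 100 = 90.4%

90.4%


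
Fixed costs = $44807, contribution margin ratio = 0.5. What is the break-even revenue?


Formula: BER = Fixed Costs / Contribution Margin Ratio
BER = $44807 / 0.5
BER = $89614.00 (to the nearest cent)

$89614.00


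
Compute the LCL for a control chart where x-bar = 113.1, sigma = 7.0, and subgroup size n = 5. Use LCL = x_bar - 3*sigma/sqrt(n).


LCL = 113.1 - 3 * 7.0 / sqrt(5)

103.71


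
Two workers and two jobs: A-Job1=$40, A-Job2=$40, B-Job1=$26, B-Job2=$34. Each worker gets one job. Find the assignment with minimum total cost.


Option 1: A->1 + B->2 = $40 + $34 = $74
Option 2: A->2 + B->1 = $40 + $26 = $66
Min cost = min($74, $66) = $66

$66


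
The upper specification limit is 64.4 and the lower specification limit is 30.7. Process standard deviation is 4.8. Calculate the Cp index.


Cp = (64.4 - 30.7) / (6 * 4.8)

1.17


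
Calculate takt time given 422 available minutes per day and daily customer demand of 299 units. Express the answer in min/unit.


Formula: Takt Time = Available Production Time / Customer Demand
Takt = 422 min/day / 299 units/day
Takt = 1.41 min/unit

1.41 min/unit


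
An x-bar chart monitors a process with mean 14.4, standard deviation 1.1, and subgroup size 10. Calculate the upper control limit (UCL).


UCL = 14.4 + 3 * 1.1 / sqrt(10)

15.44


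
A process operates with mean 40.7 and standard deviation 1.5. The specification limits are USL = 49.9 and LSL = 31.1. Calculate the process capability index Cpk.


Cpu = (49.9 - 40.7) / (3 * 1.5) = 2.04
Cpl = (40.7 - 31.1) / (3 * 1.5) = 2.13
Cpk = min(2.04, 2.13) = 2.04

2.04


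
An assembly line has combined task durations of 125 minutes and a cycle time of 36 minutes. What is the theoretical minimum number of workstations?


Formula: N_min = ceil(Sum of Task Times / Cycle Time)
N_min = ceil(125 min / 36 min) = ceil(3.4722)
N_min = 4 stations

4


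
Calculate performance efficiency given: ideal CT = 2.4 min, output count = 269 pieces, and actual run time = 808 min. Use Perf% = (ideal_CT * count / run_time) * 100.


Formula: Performance = (Ideal CT * Total Count) / Run Time * 100
Ideal output time = 2.4 * 269 = 645.6 min
Performance = 645.6 / 808 * 100 = 79.9%

79.9%


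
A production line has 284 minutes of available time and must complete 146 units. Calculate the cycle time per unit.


Formula: CT = Available Time / Number of Units
CT = 284 min / 146 units
CT = 1.95 min/unit

1.95 min/unit
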